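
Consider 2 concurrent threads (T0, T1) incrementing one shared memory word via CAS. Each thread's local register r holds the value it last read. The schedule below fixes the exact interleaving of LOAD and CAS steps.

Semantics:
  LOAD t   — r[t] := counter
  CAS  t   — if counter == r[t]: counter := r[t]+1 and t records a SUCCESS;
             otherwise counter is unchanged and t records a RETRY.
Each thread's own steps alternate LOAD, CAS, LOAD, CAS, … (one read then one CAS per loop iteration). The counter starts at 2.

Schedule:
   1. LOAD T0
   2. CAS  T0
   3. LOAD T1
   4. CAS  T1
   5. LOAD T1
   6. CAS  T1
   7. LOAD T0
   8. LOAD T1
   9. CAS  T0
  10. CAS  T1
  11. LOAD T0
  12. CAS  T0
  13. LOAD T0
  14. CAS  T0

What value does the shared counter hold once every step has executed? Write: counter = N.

counter = 8

#1 T0 reads 2
#2 T0 CAS(2→3) writes; counter now 3
#3 T1 reads 3
#4 T1 CAS(3→4) writes; counter now 4
#5 T1 reads 4
#6 T1 CAS(4→5) writes; counter now 5
#7 T0 reads 5
#8 T1 reads 5
#9 T0 CAS(5→6) writes; counter now 6
#10 T1 CAS(5→6) fails; counter now 6
#11 T0 reads 6
#12 T0 CAS(6→7) writes; counter now 7
#13 T0 reads 7
#14 T0 CAS(7→8) writes; counter now 8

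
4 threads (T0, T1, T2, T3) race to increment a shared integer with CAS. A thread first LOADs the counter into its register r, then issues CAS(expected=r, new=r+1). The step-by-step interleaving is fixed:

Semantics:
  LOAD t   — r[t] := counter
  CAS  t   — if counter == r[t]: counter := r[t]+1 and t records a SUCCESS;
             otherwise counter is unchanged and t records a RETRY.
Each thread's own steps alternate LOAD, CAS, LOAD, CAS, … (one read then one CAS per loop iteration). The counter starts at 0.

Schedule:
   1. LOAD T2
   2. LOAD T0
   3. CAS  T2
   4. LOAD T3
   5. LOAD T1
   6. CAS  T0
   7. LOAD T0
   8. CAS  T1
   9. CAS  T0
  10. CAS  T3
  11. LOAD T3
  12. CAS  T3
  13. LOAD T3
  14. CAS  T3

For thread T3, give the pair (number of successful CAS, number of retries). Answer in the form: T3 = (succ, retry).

T3 = (2, 1)

T2 LOAD — after: cnt=0, r=0 — load
T0 LOAD — after: cnt=0, r=0 — load
T2 CAS — after: cnt=1, r=0 — ok
T3 LOAD — after: cnt=1, r=1 — load
T1 LOAD — after: cnt=1, r=1 — load
T0 CAS — after: cnt=1, r=0 — retry
T0 LOAD — after: cnt=1, r=1 — load
T1 CAS — after: cnt=2, r=1 — ok
T0 CAS — after: cnt=2, r=1 — retry
T3 CAS — after: cnt=2, r=1 — retry
T3 LOAD — after: cnt=2, r=2 — load
T3 CAS — after: cnt=3, r=2 — ok
T3 LOAD — after: cnt=3, r=3 — load
T3 CAS — after: cnt=4, r=3 — ok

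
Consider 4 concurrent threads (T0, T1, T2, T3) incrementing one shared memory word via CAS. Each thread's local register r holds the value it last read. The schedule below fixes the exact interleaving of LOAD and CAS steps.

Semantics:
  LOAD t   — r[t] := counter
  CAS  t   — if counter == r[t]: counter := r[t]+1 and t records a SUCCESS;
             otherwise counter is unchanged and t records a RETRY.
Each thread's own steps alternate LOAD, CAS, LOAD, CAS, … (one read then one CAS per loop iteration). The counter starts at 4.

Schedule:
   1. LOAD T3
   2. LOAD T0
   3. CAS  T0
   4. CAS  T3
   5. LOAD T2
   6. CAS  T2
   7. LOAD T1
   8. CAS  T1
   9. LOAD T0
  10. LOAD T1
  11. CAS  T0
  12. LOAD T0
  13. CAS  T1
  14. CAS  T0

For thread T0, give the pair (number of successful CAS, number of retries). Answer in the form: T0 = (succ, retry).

T0 = (3, 0)

step 1: T3 LOAD ⇒ load; ctr=4 reg=4
step 2: T0 LOAD ⇒ load; ctr=4 reg=4
step 3: T0 CAS ⇒ ok; ctr=5 reg=4
step 4: T3 CAS ⇒ retry; ctr=5 reg=4
step 5: T2 LOAD ⇒ load; ctr=5 reg=5
step 6: T2 CAS ⇒ ok; ctr=6 reg=5
step 7: T1 LOAD ⇒ load; ctr=6 reg=6
step 8: T1 CAS ⇒ ok; ctr=7 reg=6
step 9: T0 LOAD ⇒ load; ctr=7 reg=7
step 10: T1 LOAD ⇒ load; ctr=7 reg=7
step 11: T0 CAS ⇒ ok; ctr=8 reg=7
step 12: T0 LOAD ⇒ load; ctr=8 reg=8
step 13: T1 CAS ⇒ retry; ctr=8 reg=7
step 14: T0 CAS ⇒ ok; ctr=9 reg=8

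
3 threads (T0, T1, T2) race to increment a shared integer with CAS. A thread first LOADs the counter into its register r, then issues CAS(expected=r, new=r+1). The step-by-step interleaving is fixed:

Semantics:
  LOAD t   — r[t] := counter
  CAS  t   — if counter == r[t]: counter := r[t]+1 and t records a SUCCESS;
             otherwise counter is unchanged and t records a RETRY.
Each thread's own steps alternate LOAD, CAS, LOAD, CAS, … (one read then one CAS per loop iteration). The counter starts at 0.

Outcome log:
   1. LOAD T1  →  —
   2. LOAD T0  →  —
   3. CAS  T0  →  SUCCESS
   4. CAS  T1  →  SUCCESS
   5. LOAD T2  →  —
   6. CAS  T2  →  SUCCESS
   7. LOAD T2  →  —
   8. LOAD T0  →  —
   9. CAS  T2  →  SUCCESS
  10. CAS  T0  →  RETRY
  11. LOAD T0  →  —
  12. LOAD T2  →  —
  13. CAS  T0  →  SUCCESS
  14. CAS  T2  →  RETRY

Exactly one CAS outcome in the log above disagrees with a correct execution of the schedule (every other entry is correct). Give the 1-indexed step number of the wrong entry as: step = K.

Reference trace:
1. LOAD T1 → mem=0 r[T1]=0 [LOAD]
2. LOAD T0 → mem=0 r[T0]=0 [LOAD]
3. CAS T0 → mem=1 r[T0]=0 [OK]
4. CAS T1 → mem=1 r[T1]=0 [RETRY]
5. LOAD T2 → mem=1 r[T2]=1 [LOAD]
6. CAS T2 → mem=2 r[T2]=1 [OK]
7. LOAD T2 → mem=2 r[T2]=2 [LOAD]
8. LOAD T0 → mem=2 r[T0]=2 [LOAD]
9. CAS T2 → mem=3 r[T2]=2 [OK]
10. CAS T0 → mem=3 r[T0]=2 [RETRY]
11. LOAD T0 → mem=3 r[T0]=3 [LOAD]
12. LOAD T2 → mem=3 r[T2]=3 [LOAD]
13. CAS T0 → mem=4 r[T0]=3 [OK]
14. CAS T2 → mem=4 r[T2]=3 [RETRY]
Flip is step 4.

step = 4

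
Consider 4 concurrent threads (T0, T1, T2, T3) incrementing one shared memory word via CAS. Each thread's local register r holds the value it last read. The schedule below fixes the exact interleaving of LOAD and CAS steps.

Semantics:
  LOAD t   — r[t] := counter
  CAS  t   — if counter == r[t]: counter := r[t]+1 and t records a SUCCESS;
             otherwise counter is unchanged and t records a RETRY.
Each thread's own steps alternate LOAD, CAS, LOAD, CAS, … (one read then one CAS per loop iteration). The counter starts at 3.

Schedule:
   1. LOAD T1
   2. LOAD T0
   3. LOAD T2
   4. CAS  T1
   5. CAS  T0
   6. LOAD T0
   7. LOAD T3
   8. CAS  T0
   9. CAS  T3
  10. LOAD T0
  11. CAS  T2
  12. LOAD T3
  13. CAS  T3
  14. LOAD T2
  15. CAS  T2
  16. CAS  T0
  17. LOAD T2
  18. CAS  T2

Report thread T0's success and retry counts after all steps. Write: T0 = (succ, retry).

#1 T1 reads 3
#2 T0 reads 3
#3 T2 reads 3
#4 T1 CAS(3→4) writes; counter now 4
#5 T0 CAS(3→4) fails; counter now 4
#6 T0 reads 4
#7 T3 reads 4
#8 T0 CAS(4→5) writes; counter now 5
#9 T3 CAS(4→5) fails; counter now 5
#10 T0 reads 5
#11 T2 CAS(3→4) fails; counter now 5
#12 T3 reads 5
#13 T3 CAS(5→6) writes; counter now 6
#14 T2 reads 6
#15 T2 CAS(6→7) writes; counter now 7
#16 T0 CAS(5→6) fails; counter now 7
#17 T2 reads 7
#18 T2 CAS(7→8) writes; counter now 8

T0 = (1, 2)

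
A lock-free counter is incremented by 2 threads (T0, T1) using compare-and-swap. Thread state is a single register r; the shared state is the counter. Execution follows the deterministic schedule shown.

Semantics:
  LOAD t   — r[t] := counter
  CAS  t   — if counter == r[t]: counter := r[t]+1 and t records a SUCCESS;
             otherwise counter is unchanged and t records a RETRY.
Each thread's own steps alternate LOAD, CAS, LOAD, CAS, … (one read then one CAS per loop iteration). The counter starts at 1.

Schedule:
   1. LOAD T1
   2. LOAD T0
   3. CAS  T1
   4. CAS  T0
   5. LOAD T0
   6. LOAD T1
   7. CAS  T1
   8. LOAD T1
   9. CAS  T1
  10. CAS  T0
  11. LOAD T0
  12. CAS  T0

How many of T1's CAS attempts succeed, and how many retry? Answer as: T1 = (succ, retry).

T1 = (3, 0)

   1) LOAD T1:  M=1  r_T1=1
   2) LOAD T0:  M=1  r_T0=1
   3) CAS  T1:  M=2  r_T1=1 ✓
   4) CAS  T0:  M=2  r_T0=1 ✗
   5) LOAD T0:  M=2  r_T0=2
   6) LOAD T1:  M=2  r_T1=2
   7) CAS  T1:  M=3  r_T1=2 ✓
   8) LOAD T1:  M=3  r_T1=3
   9) CAS  T1:  M=4  r_T1=3 ✓
  10) CAS  T0:  M=4  r_T0=2 ✗
  11) LOAD T0:  M=4  r_T0=4
  12) CAS  T0:  M=5  r_T0=4 ✓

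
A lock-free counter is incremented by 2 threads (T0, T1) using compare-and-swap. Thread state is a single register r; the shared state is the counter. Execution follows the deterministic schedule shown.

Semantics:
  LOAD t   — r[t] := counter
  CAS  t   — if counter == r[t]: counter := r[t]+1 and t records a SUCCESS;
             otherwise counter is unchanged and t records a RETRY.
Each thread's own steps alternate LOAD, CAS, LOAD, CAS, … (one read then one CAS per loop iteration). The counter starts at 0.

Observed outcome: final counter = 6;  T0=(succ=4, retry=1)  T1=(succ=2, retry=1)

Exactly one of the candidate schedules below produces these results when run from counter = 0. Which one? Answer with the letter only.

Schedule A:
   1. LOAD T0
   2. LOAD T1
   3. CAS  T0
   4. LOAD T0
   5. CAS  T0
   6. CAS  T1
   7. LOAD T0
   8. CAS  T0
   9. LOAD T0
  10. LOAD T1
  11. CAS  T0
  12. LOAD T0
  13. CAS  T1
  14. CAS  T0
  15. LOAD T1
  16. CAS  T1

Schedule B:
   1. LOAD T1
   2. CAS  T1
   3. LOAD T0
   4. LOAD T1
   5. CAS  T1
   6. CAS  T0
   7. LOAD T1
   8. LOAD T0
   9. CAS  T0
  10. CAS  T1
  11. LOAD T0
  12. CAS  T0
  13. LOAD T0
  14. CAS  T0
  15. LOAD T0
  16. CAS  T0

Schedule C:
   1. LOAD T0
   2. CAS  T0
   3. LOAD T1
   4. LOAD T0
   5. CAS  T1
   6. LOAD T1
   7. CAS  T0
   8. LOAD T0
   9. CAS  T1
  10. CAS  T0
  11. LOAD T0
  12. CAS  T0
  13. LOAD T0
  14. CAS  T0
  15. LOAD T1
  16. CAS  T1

B

Simulating candidate B:
1. LOAD T1 → mem=0 r[T1]=0 [LOAD]
2. CAS T1 → mem=1 r[T1]=0 [OK]
3. LOAD T0 → mem=1 r[T0]=1 [LOAD]
4. LOAD T1 → mem=1 r[T1]=1 [LOAD]
5. CAS T1 → mem=2 r[T1]=1 [OK]
6. CAS T0 → mem=2 r[T0]=1 [RETRY]
7. LOAD T1 → mem=2 r[T1]=2 [LOAD]
8. LOAD T0 → mem=2 r[T0]=2 [LOAD]
9. CAS T0 → mem=3 r[T0]=2 [OK]
10. CAS T1 → mem=3 r[T1]=2 [RETRY]
11. LOAD T0 → mem=3 r[T0]=3 [LOAD]
12. CAS T0 → mem=4 r[T0]=3 [OK]
13. LOAD T0 → mem=4 r[T0]=4 [LOAD]
14. CAS T0 → mem=5 r[T0]=4 [OK]
15. LOAD T0 → mem=5 r[T0]=5 [LOAD]
16. CAS T0 → mem=6 r[T0]=5 [OK]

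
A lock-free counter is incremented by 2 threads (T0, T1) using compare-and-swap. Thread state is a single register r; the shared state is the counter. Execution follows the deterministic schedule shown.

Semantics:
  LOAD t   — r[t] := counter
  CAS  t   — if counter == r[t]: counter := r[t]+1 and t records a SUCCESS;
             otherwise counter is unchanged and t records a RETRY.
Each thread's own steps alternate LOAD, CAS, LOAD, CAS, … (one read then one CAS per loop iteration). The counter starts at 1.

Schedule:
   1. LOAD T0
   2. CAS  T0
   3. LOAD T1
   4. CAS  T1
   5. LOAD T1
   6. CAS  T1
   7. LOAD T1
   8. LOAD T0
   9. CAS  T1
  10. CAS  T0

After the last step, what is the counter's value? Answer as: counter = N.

counter = 5

#1 T0 reads 1
#2 T0 CAS(1→2) writes; counter now 2
#3 T1 reads 2
#4 T1 CAS(2→3) writes; counter now 3
#5 T1 reads 3
#6 T1 CAS(3→4) writes; counter now 4
#7 T1 reads 4
#8 T0 reads 4
#9 T1 CAS(4→5) writes; counter now 5
#10 T0 CAS(4→5) fails; counter now 5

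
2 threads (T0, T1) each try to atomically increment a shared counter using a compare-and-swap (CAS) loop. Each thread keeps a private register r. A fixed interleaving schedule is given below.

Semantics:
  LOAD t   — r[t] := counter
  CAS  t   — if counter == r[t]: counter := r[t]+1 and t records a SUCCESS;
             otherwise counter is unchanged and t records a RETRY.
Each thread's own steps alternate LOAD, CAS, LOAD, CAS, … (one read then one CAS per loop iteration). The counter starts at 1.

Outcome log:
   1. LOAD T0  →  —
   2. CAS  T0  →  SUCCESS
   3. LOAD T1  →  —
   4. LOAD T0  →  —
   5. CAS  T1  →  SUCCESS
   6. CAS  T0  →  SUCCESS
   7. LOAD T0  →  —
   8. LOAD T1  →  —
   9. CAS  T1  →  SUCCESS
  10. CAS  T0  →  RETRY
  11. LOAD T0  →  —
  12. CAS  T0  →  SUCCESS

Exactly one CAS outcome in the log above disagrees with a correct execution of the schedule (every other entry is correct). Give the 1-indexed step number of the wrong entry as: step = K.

step = 6

Correct run:
#1 T0 reads 1
#2 T0 CAS(1→2) writes; counter now 2
#3 T1 reads 2
#4 T0 reads 2
#5 T1 CAS(2→3) writes; counter now 3
#6 T0 CAS(2→3) fails; counter now 3
#7 T0 reads 3
#8 T1 reads 3
#9 T1 CAS(3→4) writes; counter now 4
#10 T0 CAS(3→4) fails; counter now 4
#11 T0 reads 4
#12 T0 CAS(4→5) writes; counter now 5
Flip is step 6.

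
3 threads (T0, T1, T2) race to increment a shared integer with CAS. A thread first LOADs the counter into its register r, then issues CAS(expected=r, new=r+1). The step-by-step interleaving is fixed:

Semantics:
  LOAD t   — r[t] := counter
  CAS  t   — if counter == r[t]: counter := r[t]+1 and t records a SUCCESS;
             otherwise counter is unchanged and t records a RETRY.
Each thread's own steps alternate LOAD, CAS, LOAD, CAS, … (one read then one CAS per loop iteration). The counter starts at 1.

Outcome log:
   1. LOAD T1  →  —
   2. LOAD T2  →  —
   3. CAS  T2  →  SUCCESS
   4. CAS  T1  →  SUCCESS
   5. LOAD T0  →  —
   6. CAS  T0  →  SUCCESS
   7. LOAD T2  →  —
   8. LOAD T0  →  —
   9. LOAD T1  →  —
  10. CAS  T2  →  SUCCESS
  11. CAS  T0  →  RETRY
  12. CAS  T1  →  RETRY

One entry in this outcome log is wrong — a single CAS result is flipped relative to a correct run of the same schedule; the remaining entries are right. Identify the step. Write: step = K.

step = 4

Reference trace:
step 1: T1 LOAD ⇒ load; ctr=1 reg=1
step 2: T2 LOAD ⇒ load; ctr=1 reg=1
step 3: T2 CAS ⇒ ok; ctr=2 reg=1
step 4: T1 CAS ⇒ retry; ctr=2 reg=1
step 5: T0 LOAD ⇒ load; ctr=2 reg=2
step 6: T0 CAS ⇒ ok; ctr=3 reg=2
step 7: T2 LOAD ⇒ load; ctr=3 reg=3
step 8: T0 LOAD ⇒ load; ctr=3 reg=3
step 9: T1 LOAD ⇒ load; ctr=3 reg=3
step 10: T2 CAS ⇒ ok; ctr=4 reg=3
step 11: T0 CAS ⇒ retry; ctr=4 reg=3
step 12: T1 CAS ⇒ retry; ctr=4 reg=3
Log disagrees first at step 4.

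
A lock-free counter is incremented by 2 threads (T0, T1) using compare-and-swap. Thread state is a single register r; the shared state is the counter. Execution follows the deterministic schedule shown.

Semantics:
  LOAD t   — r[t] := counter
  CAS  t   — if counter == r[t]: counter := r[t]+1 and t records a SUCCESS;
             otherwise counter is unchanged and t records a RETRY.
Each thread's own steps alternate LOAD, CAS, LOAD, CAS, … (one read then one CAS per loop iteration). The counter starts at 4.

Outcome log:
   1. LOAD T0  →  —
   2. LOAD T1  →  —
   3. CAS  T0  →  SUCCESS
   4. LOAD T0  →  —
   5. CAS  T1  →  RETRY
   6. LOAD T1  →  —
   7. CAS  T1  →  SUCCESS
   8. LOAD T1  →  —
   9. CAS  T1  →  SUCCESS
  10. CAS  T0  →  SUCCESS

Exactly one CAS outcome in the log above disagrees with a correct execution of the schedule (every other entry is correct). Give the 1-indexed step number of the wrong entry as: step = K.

step = 10

Correct run:
T0 LOAD — after: cnt=4, r=4 — load
T1 LOAD — after: cnt=4, r=4 — load
T0 CAS — after: cnt=5, r=4 — ok
T0 LOAD — after: cnt=5, r=5 — load
T1 CAS — after: cnt=5, r=4 — retry
T1 LOAD — after: cnt=5, r=5 — load
T1 CAS — after: cnt=6, r=5 — ok
T1 LOAD — after: cnt=6, r=6 — load
T1 CAS — after: cnt=7, r=6 — ok
T0 CAS — after: cnt=7, r=5 — retry
Flip is step 10.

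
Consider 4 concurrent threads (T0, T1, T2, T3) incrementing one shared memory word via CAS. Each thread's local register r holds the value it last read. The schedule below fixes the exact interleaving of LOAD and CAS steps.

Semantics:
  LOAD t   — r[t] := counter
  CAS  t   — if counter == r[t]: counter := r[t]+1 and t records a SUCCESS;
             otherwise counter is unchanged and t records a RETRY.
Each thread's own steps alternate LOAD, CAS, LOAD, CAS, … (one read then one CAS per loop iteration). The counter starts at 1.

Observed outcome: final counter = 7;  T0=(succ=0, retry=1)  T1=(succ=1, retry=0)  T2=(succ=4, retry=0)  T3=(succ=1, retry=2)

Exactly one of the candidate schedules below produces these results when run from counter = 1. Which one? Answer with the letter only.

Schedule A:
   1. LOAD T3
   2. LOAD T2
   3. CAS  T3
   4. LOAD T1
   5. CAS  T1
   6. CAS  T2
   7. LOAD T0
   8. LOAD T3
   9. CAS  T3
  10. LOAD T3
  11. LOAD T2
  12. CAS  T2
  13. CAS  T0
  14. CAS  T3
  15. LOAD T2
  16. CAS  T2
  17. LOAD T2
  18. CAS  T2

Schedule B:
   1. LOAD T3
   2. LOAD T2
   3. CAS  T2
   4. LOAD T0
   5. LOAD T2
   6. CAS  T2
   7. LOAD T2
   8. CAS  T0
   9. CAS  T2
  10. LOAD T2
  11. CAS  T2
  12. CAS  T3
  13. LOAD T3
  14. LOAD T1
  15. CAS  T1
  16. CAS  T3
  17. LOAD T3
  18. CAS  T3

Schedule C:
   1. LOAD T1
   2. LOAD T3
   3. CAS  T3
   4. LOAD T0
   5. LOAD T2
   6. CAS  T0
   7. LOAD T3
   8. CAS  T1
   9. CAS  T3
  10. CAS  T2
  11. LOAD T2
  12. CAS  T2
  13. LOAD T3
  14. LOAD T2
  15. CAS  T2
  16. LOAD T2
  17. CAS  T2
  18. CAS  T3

B

Tracing schedule B:
T3 LOAD — after: cnt=1, r=1 — load
T2 LOAD — after: cnt=1, r=1 — load
T2 CAS — after: cnt=2, r=1 — ok
T0 LOAD — after: cnt=2, r=2 — load
T2 LOAD — after: cnt=2, r=2 — load
T2 CAS — after: cnt=3, r=2 — ok
T2 LOAD — after: cnt=3, r=3 — load
T0 CAS — after: cnt=3, r=2 — retry
T2 CAS — after: cnt=4, r=3 — ok
T2 LOAD — after: cnt=4, r=4 — load
T2 CAS — after: cnt=5, r=4 — ok
T3 CAS — after: cnt=5, r=1 — retry
T3 LOAD — after: cnt=5, r=5 — load
T1 LOAD — after: cnt=5, r=5 — load
T1 CAS — after: cnt=6, r=5 — ok
T3 CAS — after: cnt=6, r=5 — retry
T3 LOAD — after: cnt=6, r=6 — load
T3 CAS — after: cnt=7, r=6 — ok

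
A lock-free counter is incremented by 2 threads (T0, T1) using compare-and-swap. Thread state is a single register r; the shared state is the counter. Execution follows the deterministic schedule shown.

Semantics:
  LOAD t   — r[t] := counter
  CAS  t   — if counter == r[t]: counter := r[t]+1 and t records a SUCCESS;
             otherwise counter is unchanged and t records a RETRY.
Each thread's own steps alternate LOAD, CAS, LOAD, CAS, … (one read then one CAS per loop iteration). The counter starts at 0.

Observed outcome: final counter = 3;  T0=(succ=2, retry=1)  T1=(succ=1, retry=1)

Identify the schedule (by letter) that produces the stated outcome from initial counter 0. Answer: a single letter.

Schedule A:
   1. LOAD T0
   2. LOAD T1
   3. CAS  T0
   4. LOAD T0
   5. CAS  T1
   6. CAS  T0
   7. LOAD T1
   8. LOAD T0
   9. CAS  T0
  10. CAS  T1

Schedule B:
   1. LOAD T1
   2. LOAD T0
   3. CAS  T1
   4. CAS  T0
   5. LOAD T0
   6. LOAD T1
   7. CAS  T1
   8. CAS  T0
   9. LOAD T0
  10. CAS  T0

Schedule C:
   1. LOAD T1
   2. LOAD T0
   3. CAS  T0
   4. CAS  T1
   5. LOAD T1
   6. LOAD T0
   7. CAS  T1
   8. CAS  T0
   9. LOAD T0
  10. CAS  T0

Run C:
[1] T1.load  rd  (counter 0, T1.r 0)
[2] T0.load  rd  (counter 0, T0.r 0)
[3] T0.cas  hit  (counter 1, T0.r 0)
[4] T1.cas  miss  (counter 1, T1.r 0)
[5] T1.load  rd  (counter 1, T1.r 1)
[6] T0.load  rd  (counter 1, T0.r 1)
[7] T1.cas  hit  (counter 2, T1.r 1)
[8] T0.cas  miss  (counter 2, T0.r 1)
[9] T0.load  rd  (counter 2, T0.r 2)
[10] T0.cas  hit  (counter 3, T0.r 2)

C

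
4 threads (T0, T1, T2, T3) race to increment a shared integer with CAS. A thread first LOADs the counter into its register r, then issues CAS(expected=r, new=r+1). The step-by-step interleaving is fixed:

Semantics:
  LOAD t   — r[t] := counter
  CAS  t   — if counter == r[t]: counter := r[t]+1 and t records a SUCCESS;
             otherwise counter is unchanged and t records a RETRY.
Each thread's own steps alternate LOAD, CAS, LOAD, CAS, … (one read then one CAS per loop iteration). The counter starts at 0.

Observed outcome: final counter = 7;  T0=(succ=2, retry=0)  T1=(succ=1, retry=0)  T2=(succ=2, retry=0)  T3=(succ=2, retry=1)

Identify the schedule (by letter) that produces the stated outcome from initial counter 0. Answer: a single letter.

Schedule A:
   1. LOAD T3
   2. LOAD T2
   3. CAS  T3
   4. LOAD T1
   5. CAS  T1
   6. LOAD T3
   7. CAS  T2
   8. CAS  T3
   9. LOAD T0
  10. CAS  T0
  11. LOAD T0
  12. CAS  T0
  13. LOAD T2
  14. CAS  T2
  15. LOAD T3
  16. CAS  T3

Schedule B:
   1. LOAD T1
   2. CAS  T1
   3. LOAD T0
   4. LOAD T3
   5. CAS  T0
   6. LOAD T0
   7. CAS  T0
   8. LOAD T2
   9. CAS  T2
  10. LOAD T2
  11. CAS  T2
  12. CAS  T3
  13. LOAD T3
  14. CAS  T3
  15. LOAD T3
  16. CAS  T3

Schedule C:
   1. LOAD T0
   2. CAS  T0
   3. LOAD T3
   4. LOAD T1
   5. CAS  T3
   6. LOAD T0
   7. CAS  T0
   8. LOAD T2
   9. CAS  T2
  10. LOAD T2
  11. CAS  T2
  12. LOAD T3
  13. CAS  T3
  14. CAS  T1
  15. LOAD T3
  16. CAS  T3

B

Simulating candidate B:
step 1: T1 LOAD ⇒ load; ctr=0 reg=0
step 2: T1 CAS ⇒ ok; ctr=1 reg=0
step 3: T0 LOAD ⇒ load; ctr=1 reg=1
step 4: T3 LOAD ⇒ load; ctr=1 reg=1
step 5: T0 CAS ⇒ ok; ctr=2 reg=1
step 6: T0 LOAD ⇒ load; ctr=2 reg=2
step 7: T0 CAS ⇒ ok; ctr=3 reg=2
step 8: T2 LOAD ⇒ load; ctr=3 reg=3
step 9: T2 CAS ⇒ ok; ctr=4 reg=3
step 10: T2 LOAD ⇒ load; ctr=4 reg=4
step 11: T2 CAS ⇒ ok; ctr=5 reg=4
step 12: T3 CAS ⇒ retry; ctr=5 reg=1
step 13: T3 LOAD ⇒ load; ctr=5 reg=5
step 14: T3 CAS ⇒ ok; ctr=6 reg=5
step 15: T3 LOAD ⇒ load; ctr=6 reg=6
step 16: T3 CAS ⇒ ok; ctr=7 reg=6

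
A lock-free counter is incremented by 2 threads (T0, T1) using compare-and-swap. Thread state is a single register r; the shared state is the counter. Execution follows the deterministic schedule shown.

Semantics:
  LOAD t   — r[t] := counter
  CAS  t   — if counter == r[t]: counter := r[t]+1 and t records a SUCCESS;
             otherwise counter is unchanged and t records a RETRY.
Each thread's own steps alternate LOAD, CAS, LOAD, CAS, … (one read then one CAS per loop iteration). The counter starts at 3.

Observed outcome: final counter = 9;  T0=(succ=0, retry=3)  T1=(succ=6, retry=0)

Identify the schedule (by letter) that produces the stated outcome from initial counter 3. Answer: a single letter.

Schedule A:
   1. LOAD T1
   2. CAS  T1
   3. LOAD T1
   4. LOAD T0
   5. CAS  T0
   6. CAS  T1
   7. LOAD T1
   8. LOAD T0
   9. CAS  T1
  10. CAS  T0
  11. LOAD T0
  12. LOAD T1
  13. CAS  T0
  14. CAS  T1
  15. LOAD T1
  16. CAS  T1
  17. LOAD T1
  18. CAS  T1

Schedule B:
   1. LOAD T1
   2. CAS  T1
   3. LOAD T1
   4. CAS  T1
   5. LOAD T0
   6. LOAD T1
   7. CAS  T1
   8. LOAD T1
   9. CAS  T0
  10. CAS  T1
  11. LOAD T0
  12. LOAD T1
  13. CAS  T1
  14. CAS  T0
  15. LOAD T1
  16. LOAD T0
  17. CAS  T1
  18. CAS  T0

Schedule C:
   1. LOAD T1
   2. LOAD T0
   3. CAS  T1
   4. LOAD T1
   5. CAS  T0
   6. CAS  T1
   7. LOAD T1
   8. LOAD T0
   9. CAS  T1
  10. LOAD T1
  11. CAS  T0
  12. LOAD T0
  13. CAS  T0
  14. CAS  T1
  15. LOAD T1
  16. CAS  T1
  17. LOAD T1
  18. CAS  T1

B

Run B:
T1 LOAD — after: cnt=3, r=3 — load
T1 CAS — after: cnt=4, r=3 — ok
T1 LOAD — after: cnt=4, r=4 — load
T1 CAS — after: cnt=5, r=4 — ok
T0 LOAD — after: cnt=5, r=5 — load
T1 LOAD — after: cnt=5, r=5 — load
T1 CAS — after: cnt=6, r=5 — ok
T1 LOAD — after: cnt=6, r=6 — load
T0 CAS — after: cnt=6, r=5 — retry
T1 CAS — after: cnt=7, r=6 — ok
T0 LOAD — after: cnt=7, r=7 — load
T1 LOAD — after: cnt=7, r=7 — load
T1 CAS — after: cnt=8, r=7 — ok
T0 CAS — after: cnt=8, r=7 — retry
T1 LOAD — after: cnt=8, r=8 — load
T0 LOAD — after: cnt=8, r=8 — load
T1 CAS — after: cnt=9, r=8 — ok
T0 CAS — after: cnt=9, r=8 — retry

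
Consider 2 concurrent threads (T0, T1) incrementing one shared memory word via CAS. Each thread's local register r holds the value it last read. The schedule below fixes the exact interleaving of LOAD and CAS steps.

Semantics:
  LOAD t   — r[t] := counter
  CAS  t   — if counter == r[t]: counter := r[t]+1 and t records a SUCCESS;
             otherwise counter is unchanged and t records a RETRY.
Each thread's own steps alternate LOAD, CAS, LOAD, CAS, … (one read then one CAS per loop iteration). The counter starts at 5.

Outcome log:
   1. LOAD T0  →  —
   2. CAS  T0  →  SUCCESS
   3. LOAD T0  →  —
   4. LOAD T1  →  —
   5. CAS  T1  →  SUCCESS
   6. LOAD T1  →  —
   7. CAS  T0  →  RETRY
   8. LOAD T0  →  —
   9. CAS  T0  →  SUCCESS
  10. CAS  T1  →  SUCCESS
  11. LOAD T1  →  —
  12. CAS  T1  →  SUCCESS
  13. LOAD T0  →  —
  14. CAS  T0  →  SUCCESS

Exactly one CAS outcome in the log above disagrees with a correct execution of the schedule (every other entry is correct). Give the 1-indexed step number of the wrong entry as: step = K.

step = 10

Re-executing:
[1] T0.load  rd  (counter 5, T0.r 5)
[2] T0.cas  hit  (counter 6, T0.r 5)
[3] T0.load  rd  (counter 6, T0.r 6)
[4] T1.load  rd  (counter 6, T1.r 6)
[5] T1.cas  hit  (counter 7, T1.r 6)
[6] T1.load  rd  (counter 7, T1.r 7)
[7] T0.cas  miss  (counter 7, T0.r 6)
[8] T0.load  rd  (counter 7, T0.r 7)
[9] T0.cas  hit  (counter 8, T0.r 7)
[10] T1.cas  miss  (counter 8, T1.r 7)
[11] T1.load  rd  (counter 8, T1.r 8)
[12] T1.cas  hit  (counter 9, T1.r 8)
[13] T0.load  rd  (counter 9, T0.r 9)
[14] T0.cas  hit  (counter 10, T0.r 9)
Log disagrees first at step 10.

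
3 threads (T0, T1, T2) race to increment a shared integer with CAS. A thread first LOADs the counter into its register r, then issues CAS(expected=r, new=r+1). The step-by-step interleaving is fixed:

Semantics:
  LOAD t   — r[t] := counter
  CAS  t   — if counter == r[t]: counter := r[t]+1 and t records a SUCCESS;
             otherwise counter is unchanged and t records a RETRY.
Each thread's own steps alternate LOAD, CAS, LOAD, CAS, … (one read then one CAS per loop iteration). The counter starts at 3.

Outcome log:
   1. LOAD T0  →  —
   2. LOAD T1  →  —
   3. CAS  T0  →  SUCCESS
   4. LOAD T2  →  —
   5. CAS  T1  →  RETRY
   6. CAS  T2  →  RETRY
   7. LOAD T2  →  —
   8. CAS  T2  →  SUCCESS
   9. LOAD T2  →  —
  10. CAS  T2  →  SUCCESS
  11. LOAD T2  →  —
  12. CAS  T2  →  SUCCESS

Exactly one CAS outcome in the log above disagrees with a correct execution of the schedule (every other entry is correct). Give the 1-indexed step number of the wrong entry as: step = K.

step = 6

Correct run:
#1 T0 reads 3
#2 T1 reads 3
#3 T0 CAS(3→4) writes; counter now 4
#4 T2 reads 4
#5 T1 CAS(3→4) fails; counter now 4
#6 T2 CAS(4→5) writes; counter now 5
#7 T2 reads 5
#8 T2 CAS(5→6) writes; counter now 6
#9 T2 reads 6
#10 T2 CAS(6→7) writes; counter now 7
#11 T2 reads 7
#12 T2 CAS(7→8) writes; counter now 8
Flip is step 6.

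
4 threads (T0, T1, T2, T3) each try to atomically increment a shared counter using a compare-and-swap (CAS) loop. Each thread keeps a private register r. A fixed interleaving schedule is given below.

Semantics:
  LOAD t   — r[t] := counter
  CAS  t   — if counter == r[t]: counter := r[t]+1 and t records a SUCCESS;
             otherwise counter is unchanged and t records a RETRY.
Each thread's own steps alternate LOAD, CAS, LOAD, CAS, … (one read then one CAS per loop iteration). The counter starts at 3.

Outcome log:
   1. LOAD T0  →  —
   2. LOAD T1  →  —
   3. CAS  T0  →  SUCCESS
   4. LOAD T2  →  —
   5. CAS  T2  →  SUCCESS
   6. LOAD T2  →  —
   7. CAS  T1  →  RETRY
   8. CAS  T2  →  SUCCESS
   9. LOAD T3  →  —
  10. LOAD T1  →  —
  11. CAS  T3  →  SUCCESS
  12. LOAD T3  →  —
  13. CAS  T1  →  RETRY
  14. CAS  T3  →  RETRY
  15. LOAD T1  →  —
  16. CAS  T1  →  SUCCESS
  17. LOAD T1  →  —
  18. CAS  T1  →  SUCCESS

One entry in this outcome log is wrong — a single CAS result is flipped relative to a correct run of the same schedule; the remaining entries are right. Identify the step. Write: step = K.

Correct run:
step 1: T0 LOAD ⇒ load; ctr=3 reg=3
step 2: T1 LOAD ⇒ load; ctr=3 reg=3
step 3: T0 CAS ⇒ ok; ctr=4 reg=3
step 4: T2 LOAD ⇒ load; ctr=4 reg=4
step 5: T2 CAS ⇒ ok; ctr=5 reg=4
step 6: T2 LOAD ⇒ load; ctr=5 reg=5
step 7: T1 CAS ⇒ retry; ctr=5 reg=3
step 8: T2 CAS ⇒ ok; ctr=6 reg=5
step 9: T3 LOAD ⇒ load; ctr=6 reg=6
step 10: T1 LOAD ⇒ load; ctr=6 reg=6
step 11: T3 CAS ⇒ ok; ctr=7 reg=6
step 12: T3 LOAD ⇒ load; ctr=7 reg=7
step 13: T1 CAS ⇒ retry; ctr=7 reg=6
step 14: T3 CAS ⇒ ok; ctr=8 reg=7
step 15: T1 LOAD ⇒ load; ctr=8 reg=8
step 16: T1 CAS ⇒ ok; ctr=9 reg=8
step 17: T1 LOAD ⇒ load; ctr=9 reg=9
step 18: T1 CAS ⇒ ok; ctr=10 reg=9
Flip is step 14.

step = 14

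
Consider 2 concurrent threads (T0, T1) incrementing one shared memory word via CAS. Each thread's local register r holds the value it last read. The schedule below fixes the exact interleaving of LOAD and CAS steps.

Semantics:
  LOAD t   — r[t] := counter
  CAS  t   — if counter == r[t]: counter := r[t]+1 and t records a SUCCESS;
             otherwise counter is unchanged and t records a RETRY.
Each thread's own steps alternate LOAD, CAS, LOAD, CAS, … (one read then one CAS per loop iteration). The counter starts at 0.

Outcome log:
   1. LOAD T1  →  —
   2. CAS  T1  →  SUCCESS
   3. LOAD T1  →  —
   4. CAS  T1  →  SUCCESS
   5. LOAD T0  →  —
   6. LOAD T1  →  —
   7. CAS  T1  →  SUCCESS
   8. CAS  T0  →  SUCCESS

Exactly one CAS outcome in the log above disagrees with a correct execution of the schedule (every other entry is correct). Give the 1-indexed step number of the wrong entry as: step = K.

step = 8

Re-executing:
1. LOAD T1 → mem=0 r[T1]=0 [LOAD]
2. CAS T1 → mem=1 r[T1]=0 [OK]
3. LOAD T1 → mem=1 r[T1]=1 [LOAD]
4. CAS T1 → mem=2 r[T1]=1 [OK]
5. LOAD T0 → mem=2 r[T0]=2 [LOAD]
6. LOAD T1 → mem=2 r[T1]=2 [LOAD]
7. CAS T1 → mem=3 r[T1]=2 [OK]
8. CAS T0 → mem=3 r[T0]=2 [RETRY]
Log disagrees first at step 8.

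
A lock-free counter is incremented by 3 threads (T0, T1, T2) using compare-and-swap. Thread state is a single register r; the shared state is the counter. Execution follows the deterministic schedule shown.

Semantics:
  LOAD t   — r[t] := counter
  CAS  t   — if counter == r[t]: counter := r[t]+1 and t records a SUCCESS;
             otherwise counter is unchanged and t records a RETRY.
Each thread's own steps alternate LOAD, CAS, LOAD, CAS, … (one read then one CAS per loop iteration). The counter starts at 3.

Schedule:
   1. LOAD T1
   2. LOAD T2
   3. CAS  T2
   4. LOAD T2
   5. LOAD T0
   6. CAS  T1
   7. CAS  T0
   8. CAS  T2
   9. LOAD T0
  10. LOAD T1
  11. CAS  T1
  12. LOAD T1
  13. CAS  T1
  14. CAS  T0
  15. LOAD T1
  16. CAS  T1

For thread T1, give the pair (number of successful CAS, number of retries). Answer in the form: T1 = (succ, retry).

T1 = (3, 1)

T1 LOAD — after: cnt=3, r=3 — load
T2 LOAD — after: cnt=3, r=3 — load
T2 CAS — after: cnt=4, r=3 — ok
T2 LOAD — after: cnt=4, r=4 — load
T0 LOAD — after: cnt=4, r=4 — load
T1 CAS — after: cnt=4, r=3 — retry
T0 CAS — after: cnt=5, r=4 — ok
T2 CAS — after: cnt=5, r=4 — retry
T0 LOAD — after: cnt=5, r=5 — load
T1 LOAD — after: cnt=5, r=5 — load
T1 CAS — after: cnt=6, r=5 — ok
T1 LOAD — after: cnt=6, r=6 — load
T1 CAS — after: cnt=7, r=6 — ok
T0 CAS — after: cnt=7, r=5 — retry
T1 LOAD — after: cnt=7, r=7 — load
T1 CAS — after: cnt=8, r=7 — ok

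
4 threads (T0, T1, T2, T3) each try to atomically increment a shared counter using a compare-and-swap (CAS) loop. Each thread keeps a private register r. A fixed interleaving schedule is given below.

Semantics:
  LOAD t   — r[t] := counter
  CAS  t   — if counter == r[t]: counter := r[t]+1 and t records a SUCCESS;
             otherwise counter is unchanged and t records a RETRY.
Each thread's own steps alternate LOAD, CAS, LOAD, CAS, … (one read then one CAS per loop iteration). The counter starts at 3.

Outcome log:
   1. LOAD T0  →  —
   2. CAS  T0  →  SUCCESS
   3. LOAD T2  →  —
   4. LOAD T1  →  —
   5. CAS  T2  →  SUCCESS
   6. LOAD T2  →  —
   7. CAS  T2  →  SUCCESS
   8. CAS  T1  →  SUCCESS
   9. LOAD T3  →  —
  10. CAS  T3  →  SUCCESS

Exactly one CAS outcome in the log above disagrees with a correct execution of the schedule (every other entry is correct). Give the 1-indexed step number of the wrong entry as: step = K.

step = 8

Correct run:
step 1: T0 LOAD ⇒ load; ctr=3 reg=3
step 2: T0 CAS ⇒ ok; ctr=4 reg=3
step 3: T2 LOAD ⇒ load; ctr=4 reg=4
step 4: T1 LOAD ⇒ load; ctr=4 reg=4
step 5: T2 CAS ⇒ ok; ctr=5 reg=4
step 6: T2 LOAD ⇒ load; ctr=5 reg=5
step 7: T2 CAS ⇒ ok; ctr=6 reg=5
step 8: T1 CAS ⇒ retry; ctr=6 reg=4
step 9: T3 LOAD ⇒ load; ctr=6 reg=6
step 10: T3 CAS ⇒ ok; ctr=7 reg=6
Log disagrees first at step 8.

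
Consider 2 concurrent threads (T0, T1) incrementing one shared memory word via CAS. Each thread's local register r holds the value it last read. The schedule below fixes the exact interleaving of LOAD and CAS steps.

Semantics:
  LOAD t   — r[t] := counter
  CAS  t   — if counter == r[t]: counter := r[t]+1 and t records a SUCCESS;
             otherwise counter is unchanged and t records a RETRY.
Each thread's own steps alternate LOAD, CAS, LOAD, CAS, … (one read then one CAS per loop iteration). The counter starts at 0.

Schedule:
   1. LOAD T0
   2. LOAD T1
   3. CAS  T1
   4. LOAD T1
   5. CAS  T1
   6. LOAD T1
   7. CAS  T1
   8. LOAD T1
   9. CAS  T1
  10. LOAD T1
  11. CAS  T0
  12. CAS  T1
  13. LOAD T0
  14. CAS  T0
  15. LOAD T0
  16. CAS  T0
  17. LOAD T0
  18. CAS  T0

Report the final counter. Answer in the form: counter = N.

   1) LOAD T0:  M=0  r_T0=0
   2) LOAD T1:  M=0  r_T1=0
   3) CAS  T1:  M=1  r_T1=0 ✓
   4) LOAD T1:  M=1  r_T1=1
   5) CAS  T1:  M=2  r_T1=1 ✓
   6) LOAD T1:  M=2  r_T1=2
   7) CAS  T1:  M=3  r_T1=2 ✓
   8) LOAD T1:  M=3  r_T1=3
   9) CAS  T1:  M=4  r_T1=3 ✓
  10) LOAD T1:  M=4  r_T1=4
  11) CAS  T0:  M=4  r_T0=0 ✗
  12) CAS  T1:  M=5  r_T1=4 ✓
  13) LOAD T0:  M=5  r_T0=5
  14) CAS  T0:  M=6  r_T0=5 ✓
  15) LOAD T0:  M=6  r_T0=6
  16) CAS  T0:  M=7  r_T0=6 ✓
  17) LOAD T0:  M=7  r_T0=7
  18) CAS  T0:  M=8  r_T0=7 ✓

counter = 8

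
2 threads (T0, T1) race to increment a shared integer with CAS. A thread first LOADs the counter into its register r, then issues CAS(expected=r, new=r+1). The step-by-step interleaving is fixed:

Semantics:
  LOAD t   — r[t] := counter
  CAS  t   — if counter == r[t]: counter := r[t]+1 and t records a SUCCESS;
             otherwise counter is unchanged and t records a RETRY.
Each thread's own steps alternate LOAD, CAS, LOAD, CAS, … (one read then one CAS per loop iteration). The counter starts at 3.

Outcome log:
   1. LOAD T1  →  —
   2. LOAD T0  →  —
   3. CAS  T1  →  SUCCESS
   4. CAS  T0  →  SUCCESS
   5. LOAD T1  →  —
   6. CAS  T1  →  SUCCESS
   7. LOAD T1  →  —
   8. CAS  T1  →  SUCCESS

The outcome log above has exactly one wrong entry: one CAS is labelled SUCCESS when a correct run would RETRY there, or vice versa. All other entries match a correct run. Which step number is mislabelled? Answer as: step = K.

step = 4

Re-executing:
   1) LOAD T1:  M=3  r_T1=3
   2) LOAD T0:  M=3  r_T0=3
   3) CAS  T1:  M=4  r_T1=3 ✓
   4) CAS  T0:  M=4  r_T0=3 ✗
   5) LOAD T1:  M=4  r_T1=4
   6) CAS  T1:  M=5  r_T1=4 ✓
   7) LOAD T1:  M=5  r_T1=5
   8) CAS  T1:  M=6  r_T1=5 ✓
Mismatch at 4.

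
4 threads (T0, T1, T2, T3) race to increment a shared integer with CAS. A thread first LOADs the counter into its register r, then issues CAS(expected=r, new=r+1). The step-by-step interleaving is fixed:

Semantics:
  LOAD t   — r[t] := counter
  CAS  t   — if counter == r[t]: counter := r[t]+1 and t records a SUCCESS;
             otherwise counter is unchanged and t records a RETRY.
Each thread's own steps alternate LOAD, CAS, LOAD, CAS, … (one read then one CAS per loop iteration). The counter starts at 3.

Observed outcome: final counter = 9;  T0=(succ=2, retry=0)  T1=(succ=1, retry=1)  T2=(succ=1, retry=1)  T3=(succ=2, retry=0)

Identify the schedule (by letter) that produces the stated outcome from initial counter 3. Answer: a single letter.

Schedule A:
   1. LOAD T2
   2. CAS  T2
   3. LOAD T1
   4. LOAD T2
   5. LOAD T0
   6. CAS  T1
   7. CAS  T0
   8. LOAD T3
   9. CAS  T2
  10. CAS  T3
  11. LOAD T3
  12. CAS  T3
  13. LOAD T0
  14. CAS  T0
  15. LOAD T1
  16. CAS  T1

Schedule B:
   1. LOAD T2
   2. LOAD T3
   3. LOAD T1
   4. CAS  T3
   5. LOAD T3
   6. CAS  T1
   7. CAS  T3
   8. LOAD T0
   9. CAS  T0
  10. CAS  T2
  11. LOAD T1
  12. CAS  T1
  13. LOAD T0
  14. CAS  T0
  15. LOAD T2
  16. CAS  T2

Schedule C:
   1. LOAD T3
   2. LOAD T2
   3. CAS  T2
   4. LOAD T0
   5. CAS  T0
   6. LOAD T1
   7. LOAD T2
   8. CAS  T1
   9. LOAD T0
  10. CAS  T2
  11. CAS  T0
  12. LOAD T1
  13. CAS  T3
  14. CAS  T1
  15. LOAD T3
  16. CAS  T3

Simulating candidate B:
1. LOAD T2 → mem=3 r[T2]=3 [LOAD]
2. LOAD T3 → mem=3 r[T3]=3 [LOAD]
3. LOAD T1 → mem=3 r[T1]=3 [LOAD]
4. CAS T3 → mem=4 r[T3]=3 [OK]
5. LOAD T3 → mem=4 r[T3]=4 [LOAD]
6. CAS T1 → mem=4 r[T1]=3 [RETRY]
7. CAS T3 → mem=5 r[T3]=4 [OK]
8. LOAD T0 → mem=5 r[T0]=5 [LOAD]
9. CAS T0 → mem=6 r[T0]=5 [OK]
10. CAS T2 → mem=6 r[T2]=3 [RETRY]
11. LOAD T1 → mem=6 r[T1]=6 [LOAD]
12. CAS T1 → mem=7 r[T1]=6 [OK]
13. LOAD T0 → mem=7 r[T0]=7 [LOAD]
14. CAS T0 → mem=8 r[T0]=7 [OK]
15. LOAD T2 → mem=8 r[T2]=8 [LOAD]
16. CAS T2 → mem=9 r[T2]=8 [OK]

B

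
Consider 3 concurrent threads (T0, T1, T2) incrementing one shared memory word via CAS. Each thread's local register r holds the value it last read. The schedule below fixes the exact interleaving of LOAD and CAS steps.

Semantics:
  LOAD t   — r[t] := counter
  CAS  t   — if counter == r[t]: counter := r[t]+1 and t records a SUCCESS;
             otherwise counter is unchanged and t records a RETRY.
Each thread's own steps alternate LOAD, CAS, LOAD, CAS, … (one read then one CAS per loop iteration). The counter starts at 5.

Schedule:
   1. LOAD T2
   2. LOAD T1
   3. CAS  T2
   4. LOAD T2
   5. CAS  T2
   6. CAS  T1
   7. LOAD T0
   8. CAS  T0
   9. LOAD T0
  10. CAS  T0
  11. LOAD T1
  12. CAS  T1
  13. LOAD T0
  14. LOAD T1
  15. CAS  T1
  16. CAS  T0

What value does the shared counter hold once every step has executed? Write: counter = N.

   1) LOAD T2:  M=5  r_T2=5
   2) LOAD T1:  M=5  r_T1=5
   3) CAS  T2:  M=6  r_T2=5 ✓
   4) LOAD T2:  M=6  r_T2=6
   5) CAS  T2:  M=7  r_T2=6 ✓
   6) CAS  T1:  M=7  r_T1=5 ✗
   7) LOAD T0:  M=7  r_T0=7
   8) CAS  T0:  M=8  r_T0=7 ✓
   9) LOAD T0:  M=8  r_T0=8
  10) CAS  T0:  M=9  r_T0=8 ✓
  11) LOAD T1:  M=9  r_T1=9
  12) CAS  T1:  M=10  r_T1=9 ✓
  13) LOAD T0:  M=10  r_T0=10
  14) LOAD T1:  M=10  r_T1=10
  15) CAS  T1:  M=11  r_T1=10 ✓
  16) CAS  T0:  M=11  r_T0=10 ✗

counter = 11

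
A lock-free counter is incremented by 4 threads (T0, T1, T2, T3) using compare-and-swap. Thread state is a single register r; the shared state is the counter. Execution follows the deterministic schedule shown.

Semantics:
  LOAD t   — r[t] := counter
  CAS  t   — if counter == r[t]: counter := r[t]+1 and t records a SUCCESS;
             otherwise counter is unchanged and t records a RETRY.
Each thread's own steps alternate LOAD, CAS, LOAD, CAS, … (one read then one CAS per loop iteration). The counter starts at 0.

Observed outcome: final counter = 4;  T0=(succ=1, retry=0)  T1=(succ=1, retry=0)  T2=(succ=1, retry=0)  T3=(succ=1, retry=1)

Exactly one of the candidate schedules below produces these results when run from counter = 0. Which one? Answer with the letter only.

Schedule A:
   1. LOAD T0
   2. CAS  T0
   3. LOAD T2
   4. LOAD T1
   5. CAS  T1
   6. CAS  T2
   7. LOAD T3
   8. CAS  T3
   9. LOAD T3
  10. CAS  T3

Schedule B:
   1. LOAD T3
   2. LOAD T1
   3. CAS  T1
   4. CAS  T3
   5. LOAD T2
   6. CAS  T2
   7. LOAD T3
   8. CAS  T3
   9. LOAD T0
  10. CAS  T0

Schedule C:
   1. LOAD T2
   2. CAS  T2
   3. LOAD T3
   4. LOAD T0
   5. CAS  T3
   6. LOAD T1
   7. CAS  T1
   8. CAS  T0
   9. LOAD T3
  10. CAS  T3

B

Tracing schedule B:
1. LOAD T3 → mem=0 r[T3]=0 [LOAD]
2. LOAD T1 → mem=0 r[T1]=0 [LOAD]
3. CAS T1 → mem=1 r[T1]=0 [OK]
4. CAS T3 → mem=1 r[T3]=0 [RETRY]
5. LOAD T2 → mem=1 r[T2]=1 [LOAD]
6. CAS T2 → mem=2 r[T2]=1 [OK]
7. LOAD T3 → mem=2 r[T3]=2 [LOAD]
8. CAS T3 → mem=3 r[T3]=2 [OK]
9. LOAD T0 → mem=3 r[T0]=3 [LOAD]
10. CAS T0 → mem=4 r[T0]=3 [OK]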